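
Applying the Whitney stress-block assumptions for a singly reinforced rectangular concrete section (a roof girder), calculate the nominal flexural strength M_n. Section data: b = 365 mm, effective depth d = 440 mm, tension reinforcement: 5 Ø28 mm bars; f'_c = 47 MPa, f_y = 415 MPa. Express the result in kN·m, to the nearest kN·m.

A_s = 5 × 616 = 3080 mm².
T = A_s f_y = 3080 × 415 = 1278200 N = 1278.2 kN.
From C = T: a = T/(0.85 f'_c b) = 1278200/(0.85 × 47 × 365) = 87.66 mm.
M_n = T(d − a/2) = 1278.2 kN × (440 − 43.83) mm = 506.38 kN·m.

M_n ≈ 506 kN·m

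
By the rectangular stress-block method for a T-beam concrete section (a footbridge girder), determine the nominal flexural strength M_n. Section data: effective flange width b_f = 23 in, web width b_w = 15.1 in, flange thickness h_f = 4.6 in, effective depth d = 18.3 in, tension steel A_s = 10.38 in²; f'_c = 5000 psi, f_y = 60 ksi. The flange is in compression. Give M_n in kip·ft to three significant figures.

M_n ≈ 778 kip·ft

Tension: T = A_s f_y = 10.38 × 60 = 622.8 kips.
Try a within the flange: a = T/(0.85 f'_c b_f) = 622.8/(0.85 × 5 × 23) = 6.371 in.
a = 6.371 > h_f = 4.6 in: the block extends into the web. Split into flange-overhang and web parts.
C_f = 0.85 f'_c (b_f − b_w) h_f = 0.85 × 5 × (23 − 15.1) × 4.6 = 154.4 kips.
Remaining web compression depth: a_w = (T − C_f)/(0.85 f'_c b_w) = (622.8 − 154.4)/(0.85 × 5 × 15.1) = 7.299 in.
M_n = C_f(d − h_f/2) + (T − C_f)(d − a_w/2) = 154.4 × (18.3 − 2.3) + 468.4 × (18.3 − 3.6495) = 2470.4 + 6862.3 = 9332.7 kip·in.
M_n = 9332.7/12 = 777.73 kip·ft.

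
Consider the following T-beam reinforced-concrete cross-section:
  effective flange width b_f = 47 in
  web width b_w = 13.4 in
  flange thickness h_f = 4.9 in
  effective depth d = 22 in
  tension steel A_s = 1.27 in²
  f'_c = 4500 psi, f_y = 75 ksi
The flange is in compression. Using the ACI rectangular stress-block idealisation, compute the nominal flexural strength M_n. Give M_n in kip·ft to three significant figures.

Tension: T = A_s f_y = 1.27 × 75 = 95.25 kips.
Try a within the flange: a = T/(0.85 f'_c b_f) = 95.25/(0.85 × 4.5 × 47) = 0.530 in.
Since a = 0.530 ≤ h_f = 4.9 in, the stress block lies entirely in the flange; analyse as a rectangular beam of width b_f.
M_n = T(d − a/2) = 95.25 × (22 − 0.265) = 2070.3 kip·in.
M_n = 2070.3/12 = 172.53 kip·ft.

M_n ≈ 173 kip·ft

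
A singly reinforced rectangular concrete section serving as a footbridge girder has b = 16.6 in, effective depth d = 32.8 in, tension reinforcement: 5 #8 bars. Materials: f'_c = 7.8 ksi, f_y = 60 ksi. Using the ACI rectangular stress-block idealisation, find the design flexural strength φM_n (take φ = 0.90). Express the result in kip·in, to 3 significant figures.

A_s = 5 × 0.79 = 3.95 in².
T = A_s f_y = 3.95 × 60 = 237 kips.
a = T/(0.85 f'_c b) = 237/(0.85 × 7.8 × 16.6) = 2.153 in.
M_n = T(d − a/2) = 237 × (32.8 − 1.0765) = 7518.5 kip·in.
φM_n = 0.90 × 7518.5 = 6766.7 kip·in.

φM_n ≈ 6770 kip·in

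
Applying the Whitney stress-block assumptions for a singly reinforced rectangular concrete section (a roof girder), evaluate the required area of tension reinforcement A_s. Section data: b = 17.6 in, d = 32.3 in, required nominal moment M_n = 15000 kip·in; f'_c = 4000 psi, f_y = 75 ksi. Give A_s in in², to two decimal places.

A_s ≈ 7.20 in²

From M_n = 0.85 f'_c a b (d − a/2):
a = d − √(d² − 2M_n/(0.85 f'_c b)) = 32.3 − √(32.3² − 2 × 15000/(0.85 × 4 × 17.6)) = 9.020 in.
A_s = 0.85 f'_c a b / f_y = 0.85 × 4 × 9.020 × 17.6 / 75 = 7.197 in².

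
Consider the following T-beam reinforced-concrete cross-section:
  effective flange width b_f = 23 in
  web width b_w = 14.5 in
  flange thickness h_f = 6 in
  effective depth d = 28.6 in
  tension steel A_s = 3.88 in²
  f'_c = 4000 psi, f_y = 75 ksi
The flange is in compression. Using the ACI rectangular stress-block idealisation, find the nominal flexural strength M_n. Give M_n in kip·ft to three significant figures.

Tension: T = A_s f_y = 3.88 × 75 = 291 kips.
Try a within the flange: a = T/(0.85 f'_c b_f) = 291/(0.85 × 4 × 23) = 3.721 in.
Since a = 3.721 ≤ h_f = 6 in, the stress block lies entirely in the flange; analyse as a rectangular beam of width b_f.
M_n = T(d − a/2) = 291 × (28.6 − 1.8605) = 7781.2 kip·in.
M_n = 7781.2/12 = 648.43 kip·ft.

M_n ≈ 648 kip·ft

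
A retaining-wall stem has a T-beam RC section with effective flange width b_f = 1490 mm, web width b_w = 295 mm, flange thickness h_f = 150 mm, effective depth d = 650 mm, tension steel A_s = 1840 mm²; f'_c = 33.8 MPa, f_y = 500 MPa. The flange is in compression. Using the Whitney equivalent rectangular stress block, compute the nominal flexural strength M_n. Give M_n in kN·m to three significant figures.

Tension: T = A_s f_y = 1840 × 500 = 920000 N.
Try a within the flange: a = T/(0.85 f'_c b_f) = 920000/(0.85 × 33.8 × 1490) = 21.49 mm.
Since a = 21.49 ≤ h_f = 150 mm, the stress block lies entirely in the flange; analyse as a rectangular beam of width b_f.
M_n = T(d − a/2) = 920000 × (650 − 10.745) = 588.11 × 10⁶ N·mm.
M_n = 588.11 kN·m.

M_n ≈ 588 kN·m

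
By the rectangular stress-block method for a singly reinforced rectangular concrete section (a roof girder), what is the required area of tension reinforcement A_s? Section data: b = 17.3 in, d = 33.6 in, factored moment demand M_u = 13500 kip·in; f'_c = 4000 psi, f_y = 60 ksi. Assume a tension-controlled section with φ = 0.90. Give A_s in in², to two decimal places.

M_n = M_u/φ = 13500/0.90 = 15000 kip·in.
From M_n = 0.85 f'_c a b (d − a/2):
a = d − √(d² − 2M_n/(0.85 f'_c b)) = 33.6 − √(33.6² − 2 × 15000/(0.85 × 4 × 17.3)) = 8.722 in.
A_s = 0.85 f'_c a b / f_y = 0.85 × 4 × 8.722 × 17.3 / 60 = 8.550 in².

A_s ≈ 8.55 in²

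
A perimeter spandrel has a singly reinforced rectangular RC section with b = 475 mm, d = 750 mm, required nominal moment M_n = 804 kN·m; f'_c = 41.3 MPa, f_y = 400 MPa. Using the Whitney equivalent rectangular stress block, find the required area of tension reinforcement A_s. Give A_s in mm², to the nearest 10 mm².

A_s ≈ 2810 mm²

With M_n = 0.85 f'_c a b (d − a/2), solve the quadratic for a:
a = d − √(d² − 2M_n/(0.85 f'_c b)) = 750 − √(750² − 2 × 804×10⁶/(0.85 × 41.3 × 475)) = 67.31 mm.
A_s = 0.85 f'_c a b / f_y = 0.85 × 41.3 × 67.31 × 475 / 400 = 2806.0 mm².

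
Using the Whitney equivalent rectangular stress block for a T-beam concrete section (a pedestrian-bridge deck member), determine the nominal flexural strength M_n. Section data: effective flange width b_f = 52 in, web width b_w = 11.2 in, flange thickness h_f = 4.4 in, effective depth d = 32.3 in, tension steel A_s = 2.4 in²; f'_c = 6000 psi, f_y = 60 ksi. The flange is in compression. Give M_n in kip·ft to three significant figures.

M_n ≈ 384 kip·ft

Tension: T = A_s f_y = 2.4 × 60 = 144 kips.
Try a within the flange: a = T/(0.85 f'_c b_f) = 144/(0.85 × 6 × 52) = 0.543 in.
Since a = 0.543 ≤ h_f = 4.4 in, the stress block lies entirely in the flange; analyse as a rectangular beam of width b_f.
M_n = T(d − a/2) = 144 × (32.3 − 0.2715) = 4612.1 kip·in.
M_n = 4612.1/12 = 384.34 kip·ft.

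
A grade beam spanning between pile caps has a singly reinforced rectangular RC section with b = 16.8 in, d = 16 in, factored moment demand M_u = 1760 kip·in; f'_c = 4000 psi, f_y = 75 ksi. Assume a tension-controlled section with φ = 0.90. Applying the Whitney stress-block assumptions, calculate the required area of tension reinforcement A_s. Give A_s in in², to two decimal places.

M_n = M_u/φ = 1760/0.90 = 1955.56 kip·in.
From M_n = 0.85 f'_c a b (d − a/2):
a = d − √(d² − 2M_n/(0.85 f'_c b)) = 16 − √(16² − 2 × 1955.56/(0.85 × 4 × 16.8)) = 2.306 in.
A_s = 0.85 f'_c a b / f_y = 0.85 × 4 × 2.306 × 16.8 / 75 = 1.756 in².

A_s ≈ 1.76 in²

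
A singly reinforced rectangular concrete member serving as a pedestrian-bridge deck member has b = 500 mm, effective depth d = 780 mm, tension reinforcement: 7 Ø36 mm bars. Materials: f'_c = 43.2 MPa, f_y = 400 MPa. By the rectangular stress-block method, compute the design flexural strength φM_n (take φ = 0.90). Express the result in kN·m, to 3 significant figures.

A_s = 7 × 1018 = 7126 mm².
T = A_s f_y = 7126 × 400 = 2850400 N = 2850.4 kN.
From C = T: a = T/(0.85 f'_c b) = 2850400/(0.85 × 43.2 × 500) = 155.25 mm.
M_n = T(d − a/2) = 2850.4 kN × (780 − 77.625) mm = 2002.05 kN·m.
φM_n = 0.90 × 2002.05 = 1801.85 kN·m.

φM_n ≈ 1800 kN·m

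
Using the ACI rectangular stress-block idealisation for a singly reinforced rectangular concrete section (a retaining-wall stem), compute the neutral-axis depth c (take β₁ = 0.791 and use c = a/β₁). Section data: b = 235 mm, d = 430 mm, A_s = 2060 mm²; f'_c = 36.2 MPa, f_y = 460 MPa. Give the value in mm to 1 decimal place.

c ≈ 165.7 mm

T = A_s f_y = 2060 × 460 = 947600 N = 947.6 kN.
Setting C = 0.85 f'_c a b equal to T: a = 947600/(0.85 × 36.2 × 235) = 131.048 mm.
With β₁ = 0.791, c = a/β₁ = 131.048/0.791 = 165.7 mm.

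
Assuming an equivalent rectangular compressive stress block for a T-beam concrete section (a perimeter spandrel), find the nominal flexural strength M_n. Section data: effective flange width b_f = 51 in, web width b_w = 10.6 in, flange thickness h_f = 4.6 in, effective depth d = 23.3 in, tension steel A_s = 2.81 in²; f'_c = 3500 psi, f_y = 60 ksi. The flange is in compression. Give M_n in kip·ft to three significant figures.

M_n ≈ 320 kip·ft

Tension: T = A_s f_y = 2.81 × 60 = 168.6 kips.
Try a within the flange: a = T/(0.85 f'_c b_f) = 168.6/(0.85 × 3.5 × 51) = 1.111 in.
Since a = 1.111 ≤ h_f = 4.6 in, the stress block lies entirely in the flange; analyse as a rectangular beam of width b_f.
M_n = T(d − a/2) = 168.6 × (23.3 − 0.5555) = 3834.7 kip·in.
M_n = 3834.7/12 = 319.56 kip·ft.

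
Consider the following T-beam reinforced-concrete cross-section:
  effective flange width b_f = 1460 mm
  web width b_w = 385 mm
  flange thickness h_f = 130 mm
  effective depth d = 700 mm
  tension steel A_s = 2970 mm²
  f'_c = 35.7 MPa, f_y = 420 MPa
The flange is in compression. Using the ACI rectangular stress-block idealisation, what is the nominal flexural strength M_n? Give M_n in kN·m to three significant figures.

Tension: T = A_s f_y = 2970 × 420 = 1247400 N.
Try a within the flange: a = T/(0.85 f'_c b_f) = 1247400/(0.85 × 35.7 × 1460) = 28.16 mm.
Since a = 28.16 ≤ h_f = 130 mm, the stress block lies entirely in the flange; analyse as a rectangular beam of width b_f.
M_n = T(d − a/2) = 1247400 × (700 − 14.08) = 855.62 × 10⁶ N·mm.
M_n = 855.62 kN·m.

M_n ≈ 856 kN·m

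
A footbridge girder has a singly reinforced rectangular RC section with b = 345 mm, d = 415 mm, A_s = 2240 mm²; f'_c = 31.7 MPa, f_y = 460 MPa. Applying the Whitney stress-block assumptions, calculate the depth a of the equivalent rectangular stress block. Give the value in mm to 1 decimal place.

a ≈ 110.8 mm

T = A_s f_y = 2240 × 460 = 1030400 N = 1030.4 kN.
Setting C = 0.85 f'_c a b equal to T: a = 1030400/(0.85 × 31.7 × 345) = 110.8 mm.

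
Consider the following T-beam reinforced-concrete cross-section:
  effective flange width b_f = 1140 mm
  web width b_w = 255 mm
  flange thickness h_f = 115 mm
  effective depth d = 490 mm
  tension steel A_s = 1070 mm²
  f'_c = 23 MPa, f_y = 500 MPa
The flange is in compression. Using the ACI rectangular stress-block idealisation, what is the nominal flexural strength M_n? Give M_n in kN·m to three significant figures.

Tension: T = A_s f_y = 1070 × 500 = 535000 N.
Try a within the flange: a = T/(0.85 f'_c b_f) = 535000/(0.85 × 23 × 1140) = 24.01 mm.
Since a = 24.01 ≤ h_f = 115 mm, the stress block lies entirely in the flange; analyse as a rectangular beam of width b_f.
M_n = T(d − a/2) = 535000 × (490 − 12.005) = 255.73 × 10⁶ N·mm.
M_n = 255.73 kN·m.

M_n ≈ 256 kN·m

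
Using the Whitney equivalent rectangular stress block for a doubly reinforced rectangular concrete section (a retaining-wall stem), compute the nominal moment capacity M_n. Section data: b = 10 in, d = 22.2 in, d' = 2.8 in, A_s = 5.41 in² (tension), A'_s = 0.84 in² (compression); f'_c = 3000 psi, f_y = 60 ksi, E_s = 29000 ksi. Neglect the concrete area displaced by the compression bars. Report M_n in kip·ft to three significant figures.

M_n ≈ 466 kip·ft

Assume both steels yield.
a = (A_s − A'_s) f_y/(0.85 f'_c b) = (5.41 − 0.84) × 60/(0.85 × 3 × 10) = 10.753 in.
c = a/β₁ = 10.753/0.85 = 12.651 in; ε'_s = 0.003(c − d')/c = 0.0023 ≥ ε_y = 0.0021, so the compression steel yields.
M_n = (A_s − A'_s) f_y (d − a/2) + A'_s f_y (d − d') = 274.2 × (22.2 − 5.3765) + 50.4 × (22.2 − 2.8) = 4613.0 + 977.8 = 5590.8 kip·in = 5590.8/12 = 465.90 kip·ft.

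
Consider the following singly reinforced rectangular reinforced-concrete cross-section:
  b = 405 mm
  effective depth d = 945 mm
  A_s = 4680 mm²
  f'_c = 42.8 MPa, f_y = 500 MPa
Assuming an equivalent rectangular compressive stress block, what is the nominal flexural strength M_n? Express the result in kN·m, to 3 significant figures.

T = A_s f_y = 4680 × 500 = 2340000 N = 2340 kN.
From C = T: a = T/(0.85 f'_c b) = 2340000/(0.85 × 42.8 × 405) = 158.82 mm.
M_n = T(d − a/2) = 2340 kN × (945 − 79.41) mm = 2025.48 kN·m.

M_n ≈ 2030 kN·m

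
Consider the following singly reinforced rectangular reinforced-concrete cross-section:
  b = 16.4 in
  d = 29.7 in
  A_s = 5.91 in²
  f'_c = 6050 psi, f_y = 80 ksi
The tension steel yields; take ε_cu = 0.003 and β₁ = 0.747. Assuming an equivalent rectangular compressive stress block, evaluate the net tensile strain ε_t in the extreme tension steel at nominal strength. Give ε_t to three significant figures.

ε_t ≈ 0.00887

a = A_s f_y/(0.85 f'_c b) = 5.606 in.
β₁ = 0.747, so c = a/β₁ = 5.606/0.747 = 7.505 in.
From the linear strain diagram with ε_cu = 0.003: ε_t = 0.003 (d − c)/c = 0.003 × (29.7 − 7.505)/7.505 = 0.00887.
Since ε_t ≥ 0.005, the section is tension-controlled.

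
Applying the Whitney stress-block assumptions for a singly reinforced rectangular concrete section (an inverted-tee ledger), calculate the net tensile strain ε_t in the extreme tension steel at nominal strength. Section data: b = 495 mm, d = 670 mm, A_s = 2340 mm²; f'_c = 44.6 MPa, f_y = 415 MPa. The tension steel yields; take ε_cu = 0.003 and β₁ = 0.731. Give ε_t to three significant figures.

a = A_s f_y/(0.85 f'_c b) = 51.75 mm.
β₁ = 0.731, so c = a/β₁ = 51.75/0.731 = 70.79 mm.
From the linear strain diagram with ε_cu = 0.003: ε_t = 0.003 (d − c)/c = 0.003 × (670 − 70.79)/70.79 = 0.0254.
Since ε_t ≥ 0.005, the section is tension-controlled.

ε_t ≈ 0.0254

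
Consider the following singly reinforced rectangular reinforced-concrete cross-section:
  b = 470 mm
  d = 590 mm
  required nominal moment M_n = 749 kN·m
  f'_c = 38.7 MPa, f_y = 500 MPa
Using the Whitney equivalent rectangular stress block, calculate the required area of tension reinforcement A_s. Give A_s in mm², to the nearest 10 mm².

With M_n = 0.85 f'_c a b (d − a/2), solve the quadratic for a:
a = d − √(d² − 2M_n/(0.85 f'_c b)) = 590 − √(590² − 2 × 749×10⁶/(0.85 × 38.7 × 470)) = 88.79 mm.
A_s = 0.85 f'_c a b / f_y = 0.85 × 38.7 × 88.79 × 470 / 500 = 2745.5 mm².

A_s ≈ 2750 mm²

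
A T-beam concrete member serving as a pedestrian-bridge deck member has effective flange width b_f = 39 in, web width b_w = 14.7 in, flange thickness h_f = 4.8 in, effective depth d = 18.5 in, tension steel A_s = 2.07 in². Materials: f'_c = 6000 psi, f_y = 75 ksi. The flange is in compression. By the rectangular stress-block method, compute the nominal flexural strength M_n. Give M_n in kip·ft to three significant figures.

Tension: T = A_s f_y = 2.07 × 75 = 155.25 kips.
Try a within the flange: a = T/(0.85 f'_c b_f) = 155.25/(0.85 × 6 × 39) = 0.781 in.
Since a = 0.781 ≤ h_f = 4.8 in, the stress block lies entirely in the flange; analyse as a rectangular beam of width b_f.
M_n = T(d − a/2) = 155.25 × (18.5 − 0.3905) = 2811.5 kip·in.
M_n = 2811.5/12 = 234.29 kip·ft.

M_n ≈ 234 kip·ft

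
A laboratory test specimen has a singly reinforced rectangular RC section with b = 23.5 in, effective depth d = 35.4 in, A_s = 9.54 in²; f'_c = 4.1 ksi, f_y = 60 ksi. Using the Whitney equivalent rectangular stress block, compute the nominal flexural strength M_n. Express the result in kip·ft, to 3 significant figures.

T = A_s f_y = 9.54 × 60 = 572.4 kips.
a = T/(0.85 f'_c b) = 572.4/(0.85 × 4.1 × 23.5) = 6.989 in.
M_n = T(d − a/2) = 572.4 × (35.4 − 3.4945) = 18262.7 kip·in = 18262.7/12 = 1521.89 kip·ft.

M_n ≈ 1520 kip·ft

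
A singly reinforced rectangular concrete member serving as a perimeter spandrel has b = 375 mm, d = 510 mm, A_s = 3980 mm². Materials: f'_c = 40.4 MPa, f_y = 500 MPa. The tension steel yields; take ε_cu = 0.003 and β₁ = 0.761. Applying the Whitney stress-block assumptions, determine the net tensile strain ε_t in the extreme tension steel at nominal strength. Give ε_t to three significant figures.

ε_t ≈ 0.00453

a = A_s f_y/(0.85 f'_c b) = 154.53 mm.
β₁ = 0.761, so c = a/β₁ = 154.53/0.761 = 203.06 mm.
From the linear strain diagram with ε_cu = 0.003: ε_t = 0.003 (d − c)/c = 0.003 × (510 − 203.06)/203.06 = 0.00453.
ε_t is between 0.004 and 0.005 — transition zone.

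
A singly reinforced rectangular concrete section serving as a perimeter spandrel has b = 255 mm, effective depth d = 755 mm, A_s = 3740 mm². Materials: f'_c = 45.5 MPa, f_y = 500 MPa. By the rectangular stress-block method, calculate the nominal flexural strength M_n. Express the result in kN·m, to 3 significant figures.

M_n ≈ 1230 kN·m

T = A_s f_y = 3740 × 500 = 1870000 N = 1870 kN.
From C = T: a = T/(0.85 f'_c b) = 1870000/(0.85 × 45.5 × 255) = 189.61 mm.
M_n = T(d − a/2) = 1870 kN × (755 − 94.805) mm = 1234.56 kN·m.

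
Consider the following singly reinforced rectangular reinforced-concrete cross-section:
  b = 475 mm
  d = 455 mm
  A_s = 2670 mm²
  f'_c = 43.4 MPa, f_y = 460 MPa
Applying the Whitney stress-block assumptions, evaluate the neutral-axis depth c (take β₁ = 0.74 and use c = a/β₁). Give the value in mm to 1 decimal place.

c ≈ 94.7 mm

T = A_s f_y = 2670 × 460 = 1228200 N = 1228.2 kN.
Setting C = 0.85 f'_c a b equal to T: a = 1228200/(0.85 × 43.4 × 475) = 70.092 mm.
With β₁ = 0.74, c = a/β₁ = 70.092/0.74 = 94.7 mm.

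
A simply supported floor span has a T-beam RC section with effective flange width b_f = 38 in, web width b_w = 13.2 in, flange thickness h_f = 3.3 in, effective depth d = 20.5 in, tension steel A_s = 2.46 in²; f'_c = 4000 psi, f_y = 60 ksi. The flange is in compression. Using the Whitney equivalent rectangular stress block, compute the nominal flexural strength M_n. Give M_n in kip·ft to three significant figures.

M_n ≈ 245 kip·ft

Tension: T = A_s f_y = 2.46 × 60 = 147.6 kips.
Try a within the flange: a = T/(0.85 f'_c b_f) = 147.6/(0.85 × 4 × 38) = 1.142 in.
Since a = 1.142 ≤ h_f = 3.3 in, the stress block lies entirely in the flange; analyse as a rectangular beam of width b_f.
M_n = T(d − a/2) = 147.6 × (20.5 − 0.571) = 2941.5 kip·in.
M_n = 2941.5/12 = 245.13 kip·ft.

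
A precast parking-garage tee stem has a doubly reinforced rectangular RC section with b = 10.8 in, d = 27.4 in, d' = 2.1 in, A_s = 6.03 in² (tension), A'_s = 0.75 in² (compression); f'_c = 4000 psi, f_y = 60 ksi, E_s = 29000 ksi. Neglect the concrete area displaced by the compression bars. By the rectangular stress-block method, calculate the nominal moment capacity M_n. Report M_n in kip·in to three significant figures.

M_n ≈ 8450 kip·in

Assume both steels yield.
a = (A_s − A'_s) f_y/(0.85 f'_c b) = (6.03 − 0.75) × 60/(0.85 × 4 × 10.8) = 8.627 in.
c = a/β₁ = 8.627/0.85 = 10.149 in; ε'_s = 0.003(c − d')/c = 0.0024 ≥ ε_y = 0.0021, so the compression steel yields.
M_n = (A_s − A'_s) f_y (d − a/2) + A'_s f_y (d − d') = 316.8 × (27.4 − 4.3135) + 45 × (27.4 − 2.1) = 7313.8 + 1138.5 = 8452.3 kip·in.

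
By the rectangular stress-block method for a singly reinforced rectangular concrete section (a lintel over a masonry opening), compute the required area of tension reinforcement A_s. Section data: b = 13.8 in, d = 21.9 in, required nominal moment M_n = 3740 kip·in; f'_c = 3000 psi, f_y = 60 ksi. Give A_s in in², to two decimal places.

From M_n = 0.85 f'_c a b (d − a/2):
a = d − √(d² − 2M_n/(0.85 f'_c b)) = 21.9 − √(21.9² − 2 × 3740/(0.85 × 3 × 13.8)) = 5.558 in.
A_s = 0.85 f'_c a b / f_y = 0.85 × 3 × 5.558 × 13.8 / 60 = 3.260 in².

A_s ≈ 3.26 in²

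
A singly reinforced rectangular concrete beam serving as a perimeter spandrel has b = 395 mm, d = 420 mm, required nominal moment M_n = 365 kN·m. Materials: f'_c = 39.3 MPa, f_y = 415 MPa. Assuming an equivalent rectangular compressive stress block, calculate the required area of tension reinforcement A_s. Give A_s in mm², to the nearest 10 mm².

A_s ≈ 2290 mm²

With M_n = 0.85 f'_c a b (d − a/2), solve the quadratic for a:
a = d − √(d² − 2M_n/(0.85 f'_c b)) = 420 − √(420² − 2 × 365×10⁶/(0.85 × 39.3 × 395)) = 72.04 mm.
A_s = 0.85 f'_c a b / f_y = 0.85 × 39.3 × 72.04 × 395 / 415 = 2290.5 mm².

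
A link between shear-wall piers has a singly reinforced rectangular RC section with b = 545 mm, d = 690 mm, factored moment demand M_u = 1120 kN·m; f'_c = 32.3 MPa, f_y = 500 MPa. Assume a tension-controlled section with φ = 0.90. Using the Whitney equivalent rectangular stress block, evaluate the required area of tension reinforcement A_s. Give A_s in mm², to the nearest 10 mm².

A_s ≈ 3990 mm²

M_n = M_u/φ = 1120/0.90 = 1244.44 kN·m.
With M_n = 0.85 f'_c a b (d − a/2), solve the quadratic for a:
a = d − √(d² − 2M_n/(0.85 f'_c b)) = 690 − √(690² − 2 × 1244.44×10⁶/(0.85 × 32.3 × 545)) = 133.44 mm.
A_s = 0.85 f'_c a b / f_y = 0.85 × 32.3 × 133.44 × 545 / 500 = 3993.3 mm².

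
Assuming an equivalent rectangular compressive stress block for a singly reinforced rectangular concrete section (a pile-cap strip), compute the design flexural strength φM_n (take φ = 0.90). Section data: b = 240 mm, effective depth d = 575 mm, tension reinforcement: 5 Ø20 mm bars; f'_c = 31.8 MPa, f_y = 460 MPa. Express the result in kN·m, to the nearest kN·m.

A_s = 5 × 314 = 1570 mm².
T = A_s f_y = 1570 × 460 = 722200 N = 722.2 kN.
From C = T: a = T/(0.85 f'_c b) = 722200/(0.85 × 31.8 × 240) = 111.33 mm.
M_n = T(d − a/2) = 722.2 kN × (575 − 55.665) mm = 375.06 kN·m.
φM_n = 0.90 × 375.06 = 337.55 kN·m.

φM_n ≈ 338 kN·m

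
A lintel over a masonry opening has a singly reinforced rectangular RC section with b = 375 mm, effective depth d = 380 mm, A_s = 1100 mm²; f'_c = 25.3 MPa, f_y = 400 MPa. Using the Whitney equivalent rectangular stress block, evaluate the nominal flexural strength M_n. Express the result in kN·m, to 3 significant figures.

T = A_s f_y = 1100 × 400 = 440000 N = 440 kN.
From C = T: a = T/(0.85 f'_c b) = 440000/(0.85 × 25.3 × 375) = 54.56 mm.
M_n = T(d − a/2) = 440 kN × (380 − 27.28) mm = 155.20 kN·m.

M_n ≈ 155 kN·m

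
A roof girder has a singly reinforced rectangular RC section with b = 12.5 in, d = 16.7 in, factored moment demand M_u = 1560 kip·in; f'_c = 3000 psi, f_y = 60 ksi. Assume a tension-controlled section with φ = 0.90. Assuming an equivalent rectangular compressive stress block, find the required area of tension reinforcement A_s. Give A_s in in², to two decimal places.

A_s ≈ 1.94 in²

M_n = M_u/φ = 1560/0.90 = 1733.33 kip·in.
From M_n = 0.85 f'_c a b (d − a/2):
a = d − √(d² − 2M_n/(0.85 f'_c b)) = 16.7 − √(16.7² − 2 × 1733.33/(0.85 × 3 × 12.5)) = 3.657 in.
A_s = 0.85 f'_c a b / f_y = 0.85 × 3 × 3.657 × 12.5 / 60 = 1.943 in².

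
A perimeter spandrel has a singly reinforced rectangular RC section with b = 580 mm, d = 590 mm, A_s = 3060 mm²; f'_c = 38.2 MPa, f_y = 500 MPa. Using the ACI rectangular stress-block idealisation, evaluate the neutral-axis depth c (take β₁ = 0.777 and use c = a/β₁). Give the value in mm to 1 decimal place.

c ≈ 104.6 mm

T = A_s f_y = 3060 × 500 = 1530000 N = 1530 kN.
Setting C = 0.85 f'_c a b equal to T: a = 1530000/(0.85 × 38.2 × 580) = 81.242 mm.
With β₁ = 0.777, c = a/β₁ = 81.242/0.777 = 104.6 mm.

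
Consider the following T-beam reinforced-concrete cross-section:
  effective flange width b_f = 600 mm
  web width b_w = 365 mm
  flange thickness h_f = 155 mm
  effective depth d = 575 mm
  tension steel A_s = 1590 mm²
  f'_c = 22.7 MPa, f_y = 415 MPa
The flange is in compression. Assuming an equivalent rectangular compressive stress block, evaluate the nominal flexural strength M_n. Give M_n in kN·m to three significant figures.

M_n ≈ 361 kN·m

Tension: T = A_s f_y = 1590 × 415 = 659850 N.
Try a within the flange: a = T/(0.85 f'_c b_f) = 659850/(0.85 × 22.7 × 600) = 57.00 mm.
Since a = 57.00 ≤ h_f = 155 mm, the stress block lies entirely in the flange; analyse as a rectangular beam of width b_f.
M_n = T(d − a/2) = 659850 × (575 − 28.5) = 360.61 × 10⁶ N·mm.
M_n = 360.61 kN·m.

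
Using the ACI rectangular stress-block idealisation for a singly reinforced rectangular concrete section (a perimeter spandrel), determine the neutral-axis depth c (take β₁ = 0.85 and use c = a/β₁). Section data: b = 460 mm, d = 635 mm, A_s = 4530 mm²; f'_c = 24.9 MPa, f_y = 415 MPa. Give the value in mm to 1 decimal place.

T = A_s f_y = 4530 × 415 = 1879950 N = 1879.95 kN.
Setting C = 0.85 f'_c a b equal to T: a = 1879950/(0.85 × 24.9 × 460) = 193.095 mm.
With β₁ = 0.85, c = a/β₁ = 193.095/0.85 = 227.2 mm.

c ≈ 227.2 mm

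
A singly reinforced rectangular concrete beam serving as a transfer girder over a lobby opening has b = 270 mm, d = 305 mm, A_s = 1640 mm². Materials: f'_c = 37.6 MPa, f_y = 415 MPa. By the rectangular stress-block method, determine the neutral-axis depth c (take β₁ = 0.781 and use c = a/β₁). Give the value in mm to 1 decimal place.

c ≈ 101.0 mm

T = A_s f_y = 1640 × 415 = 680600 N = 680.6 kN.
Setting C = 0.85 f'_c a b equal to T: a = 680600/(0.85 × 37.6 × 270) = 78.872 mm.
With β₁ = 0.781, c = a/β₁ = 78.872/0.781 = 101.0 mm.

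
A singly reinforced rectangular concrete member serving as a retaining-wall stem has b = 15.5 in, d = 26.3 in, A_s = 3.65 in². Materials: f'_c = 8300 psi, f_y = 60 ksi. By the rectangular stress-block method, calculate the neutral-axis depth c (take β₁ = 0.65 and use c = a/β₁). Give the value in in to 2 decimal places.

c ≈ 3.08 in

T = A_s f_y = 3.65 × 60 = 219 kips.
a = T/(0.85 f'_c b) = 219/(0.85 × 8.3 × 15.5) = 2.0027 in.
With β₁ = 0.65, c = a/β₁ = 2.0027/0.65 = 3.08 in.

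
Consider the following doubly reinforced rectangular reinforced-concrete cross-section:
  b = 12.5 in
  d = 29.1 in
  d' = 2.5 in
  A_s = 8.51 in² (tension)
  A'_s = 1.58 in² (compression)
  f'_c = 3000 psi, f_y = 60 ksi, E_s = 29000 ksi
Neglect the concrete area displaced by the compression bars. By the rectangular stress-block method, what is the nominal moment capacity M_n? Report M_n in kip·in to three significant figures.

M_n ≈ 11900 kip·in

Assume both steels yield.
a = (A_s − A'_s) f_y/(0.85 f'_c b) = (8.51 − 1.58) × 60/(0.85 × 3 × 12.5) = 13.045 in.
c = a/β₁ = 13.045/0.85 = 15.347 in; ε'_s = 0.003(c − d')/c = 0.0025 ≥ ε_y = 0.0021, so the compression steel yields.
M_n = (A_s − A'_s) f_y (d − a/2) + A'_s f_y (d − d') = 415.8 × (29.1 − 6.5225) + 94.8 × (29.1 − 2.5) = 9387.7 + 2521.7 = 11909.4 kip·in.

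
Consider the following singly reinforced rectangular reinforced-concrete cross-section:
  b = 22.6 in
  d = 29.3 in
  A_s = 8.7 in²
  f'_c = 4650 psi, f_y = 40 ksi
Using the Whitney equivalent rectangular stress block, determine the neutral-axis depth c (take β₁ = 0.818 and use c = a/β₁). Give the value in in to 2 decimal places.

c ≈ 4.76 in

T = A_s f_y = 8.7 × 40 = 348 kips.
a = T/(0.85 f'_c b) = 348/(0.85 × 4.65 × 22.6) = 3.8958 in.
With β₁ = 0.818, c = a/β₁ = 3.8958/0.818 = 4.76 in.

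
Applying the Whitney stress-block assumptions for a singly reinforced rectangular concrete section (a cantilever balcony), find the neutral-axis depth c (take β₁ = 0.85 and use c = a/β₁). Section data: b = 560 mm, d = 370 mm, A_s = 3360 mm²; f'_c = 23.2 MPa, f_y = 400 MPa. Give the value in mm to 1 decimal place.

c ≈ 143.2 mm

T = A_s f_y = 3360 × 400 = 1344000 N = 1344 kN.
Setting C = 0.85 f'_c a b equal to T: a = 1344000/(0.85 × 23.2 × 560) = 121.704 mm.
With β₁ = 0.85, c = a/β₁ = 121.704/0.85 = 143.2 mm.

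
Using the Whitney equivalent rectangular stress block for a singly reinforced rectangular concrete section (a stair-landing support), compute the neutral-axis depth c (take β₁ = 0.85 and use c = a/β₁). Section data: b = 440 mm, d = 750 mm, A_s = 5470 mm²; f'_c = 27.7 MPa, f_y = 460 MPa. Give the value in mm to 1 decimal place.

c ≈ 285.7 mm

T = A_s f_y = 5470 × 460 = 2516200 N = 2516.2 kN.
Setting C = 0.85 f'_c a b equal to T: a = 2516200/(0.85 × 27.7 × 440) = 242.881 mm.
With β₁ = 0.85, c = a/β₁ = 242.881/0.85 = 285.7 mm.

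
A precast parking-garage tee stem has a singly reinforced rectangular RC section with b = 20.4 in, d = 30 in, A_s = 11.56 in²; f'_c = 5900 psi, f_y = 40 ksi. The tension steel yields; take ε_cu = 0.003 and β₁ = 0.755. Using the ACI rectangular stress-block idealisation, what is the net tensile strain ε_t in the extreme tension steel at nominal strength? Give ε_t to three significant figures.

ε_t ≈ 0.0120

a = A_s f_y/(0.85 f'_c b) = 4.520 in.
β₁ = 0.755, so c = a/β₁ = 4.520/0.755 = 5.987 in.
From the linear strain diagram with ε_cu = 0.003: ε_t = 0.003 (d − c)/c = 0.003 × (30 − 5.987)/5.987 = 0.0120.
Since ε_t ≥ 0.005, the section is tension-controlled.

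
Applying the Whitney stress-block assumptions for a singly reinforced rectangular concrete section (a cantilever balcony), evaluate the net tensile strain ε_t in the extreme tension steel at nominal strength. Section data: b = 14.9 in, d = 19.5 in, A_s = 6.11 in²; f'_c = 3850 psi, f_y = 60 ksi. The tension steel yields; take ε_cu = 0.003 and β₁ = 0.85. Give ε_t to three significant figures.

a = A_s f_y/(0.85 f'_c b) = 7.518 in.
β₁ = 0.85, so c = a/β₁ = 7.518/0.85 = 8.845 in.
From the linear strain diagram with ε_cu = 0.003: ε_t = 0.003 (d − c)/c = 0.003 × (19.5 − 8.845)/8.845 = 0.00361.
ε_t < 0.004 — the section is over-reinforced for flexure under ACI limits.

ε_t ≈ 0.00361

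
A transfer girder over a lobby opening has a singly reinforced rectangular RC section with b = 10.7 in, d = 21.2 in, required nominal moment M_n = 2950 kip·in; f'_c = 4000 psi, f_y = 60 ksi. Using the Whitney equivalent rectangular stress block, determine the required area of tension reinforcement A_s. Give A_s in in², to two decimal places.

A_s ≈ 2.58 in²

From M_n = 0.85 f'_c a b (d − a/2):
a = d − √(d² − 2M_n/(0.85 f'_c b)) = 21.2 − √(21.2² − 2 × 2950/(0.85 × 4 × 10.7)) = 4.251 in.
A_s = 0.85 f'_c a b / f_y = 0.85 × 4 × 4.251 × 10.7 / 60 = 2.578 in².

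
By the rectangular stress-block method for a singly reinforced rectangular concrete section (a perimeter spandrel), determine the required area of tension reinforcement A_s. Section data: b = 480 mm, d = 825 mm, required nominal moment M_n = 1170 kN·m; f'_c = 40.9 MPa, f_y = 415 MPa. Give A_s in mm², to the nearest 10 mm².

With M_n = 0.85 f'_c a b (d − a/2), solve the quadratic for a:
a = d − √(d² − 2M_n/(0.85 f'_c b)) = 825 − √(825² − 2 × 1170×10⁶/(0.85 × 40.9 × 480)) = 89.88 mm.
A_s = 0.85 f'_c a b / f_y = 0.85 × 40.9 × 89.88 × 480 / 415 = 3614.1 mm².

A_s ≈ 3610 mm²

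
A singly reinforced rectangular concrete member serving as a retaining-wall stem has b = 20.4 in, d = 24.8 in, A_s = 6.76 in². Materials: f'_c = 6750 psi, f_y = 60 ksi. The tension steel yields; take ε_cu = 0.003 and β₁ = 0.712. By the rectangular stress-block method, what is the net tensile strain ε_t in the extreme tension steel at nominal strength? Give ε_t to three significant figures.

a = A_s f_y/(0.85 f'_c b) = 3.465 in.
β₁ = 0.712, so c = a/β₁ = 3.465/0.712 = 4.867 in.
From the linear strain diagram with ε_cu = 0.003: ε_t = 0.003 (d − c)/c = 0.003 × (24.8 − 4.867)/4.867 = 0.0123.
Since ε_t ≥ 0.005, the section is tension-controlled.

ε_t ≈ 0.0123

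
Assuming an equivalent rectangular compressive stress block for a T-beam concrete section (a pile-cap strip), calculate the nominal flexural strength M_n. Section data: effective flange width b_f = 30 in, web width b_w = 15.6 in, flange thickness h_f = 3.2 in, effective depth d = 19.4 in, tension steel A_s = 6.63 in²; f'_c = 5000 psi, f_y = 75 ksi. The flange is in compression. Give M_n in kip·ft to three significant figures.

M_n ≈ 721 kip·ft

Tension: T = A_s f_y = 6.63 × 75 = 497.25 kips.
Try a within the flange: a = T/(0.85 f'_c b_f) = 497.25/(0.85 × 5 × 30) = 3.900 in.
a = 3.900 > h_f = 3.2 in: the block extends into the web. Split into flange-overhang and web parts.
C_f = 0.85 f'_c (b_f − b_w) h_f = 0.85 × 5 × (30 − 15.6) × 3.2 = 195.8 kips.
Remaining web compression depth: a_w = (T − C_f)/(0.85 f'_c b_w) = (497.25 − 195.8)/(0.85 × 5 × 15.6) = 4.547 in.
M_n = C_f(d − h_f/2) + (T − C_f)(d − a_w/2) = 195.8 × (19.4 − 1.6) + 301.45 × (19.4 − 2.2735) = 3485.2 + 5162.8 = 8648.0 kip·in.
M_n = 8648.0/12 = 720.67 kip·ft.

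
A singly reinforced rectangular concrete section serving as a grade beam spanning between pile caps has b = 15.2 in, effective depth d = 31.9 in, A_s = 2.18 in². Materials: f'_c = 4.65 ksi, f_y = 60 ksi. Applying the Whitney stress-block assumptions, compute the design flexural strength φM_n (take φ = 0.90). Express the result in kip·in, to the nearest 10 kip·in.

T = A_s f_y = 2.18 × 60 = 130.8 kips.
a = T/(0.85 f'_c b) = 130.8/(0.85 × 4.65 × 15.2) = 2.177 in.
M_n = T(d − a/2) = 130.8 × (31.9 − 1.0885) = 4030.1 kip·in.
φM_n = 0.90 × 4030.1 = 3627.1 kip·in.

φM_n ≈ 3630 kip·in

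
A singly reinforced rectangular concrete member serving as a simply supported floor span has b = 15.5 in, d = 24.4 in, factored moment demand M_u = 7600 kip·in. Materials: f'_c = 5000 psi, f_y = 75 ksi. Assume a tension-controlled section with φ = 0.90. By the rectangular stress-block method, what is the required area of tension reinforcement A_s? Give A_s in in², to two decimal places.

A_s ≈ 5.26 in²

M_n = M_u/φ = 7600/0.90 = 8444.44 kip·in.
From M_n = 0.85 f'_c a b (d − a/2):
a = d − √(d² − 2M_n/(0.85 f'_c b)) = 24.4 − √(24.4² − 2 × 8444.44/(0.85 × 5 × 15.5)) = 5.989 in.
A_s = 0.85 f'_c a b / f_y = 0.85 × 5 × 5.989 × 15.5 / 75 = 5.260 in².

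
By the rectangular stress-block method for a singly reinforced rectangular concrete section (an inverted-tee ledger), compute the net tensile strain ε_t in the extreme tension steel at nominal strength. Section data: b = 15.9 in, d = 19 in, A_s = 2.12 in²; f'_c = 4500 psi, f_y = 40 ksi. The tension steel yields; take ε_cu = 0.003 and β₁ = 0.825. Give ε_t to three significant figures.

ε_t ≈ 0.0307

a = A_s f_y/(0.85 f'_c b) = 1.394 in.
β₁ = 0.825, so c = a/β₁ = 1.394/0.825 = 1.690 in.
From the linear strain diagram with ε_cu = 0.003: ε_t = 0.003 (d − c)/c = 0.003 × (19 − 1.690)/1.690 = 0.0307.
Since ε_t ≥ 0.005, the section is tension-controlled.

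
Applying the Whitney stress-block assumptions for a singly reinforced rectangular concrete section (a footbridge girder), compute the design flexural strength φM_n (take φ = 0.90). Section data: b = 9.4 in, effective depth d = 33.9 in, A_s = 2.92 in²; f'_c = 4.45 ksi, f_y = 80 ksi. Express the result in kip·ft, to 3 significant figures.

φM_n ≈ 536 kip·ft

T = A_s f_y = 2.92 × 80 = 233.6 kips.
a = T/(0.85 f'_c b) = 233.6/(0.85 × 4.45 × 9.4) = 6.570 in.
M_n = T(d − a/2) = 233.6 × (33.9 − 3.285) = 7151.7 kip·in = 7151.7/12 = 595.98 kip·ft.
φM_n = 0.90 × 595.98 = 536.38 kip·ft.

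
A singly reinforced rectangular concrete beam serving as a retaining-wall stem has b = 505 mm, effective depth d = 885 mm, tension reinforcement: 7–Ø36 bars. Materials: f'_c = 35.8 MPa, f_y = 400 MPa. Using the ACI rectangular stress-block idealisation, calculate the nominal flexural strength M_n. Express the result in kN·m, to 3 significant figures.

M_n ≈ 2260 kN·m

A_s = 7 × 1018 = 7126 mm².
T = A_s f_y = 7126 × 400 = 2850400 N = 2850.4 kN.
From C = T: a = T/(0.85 f'_c b) = 2850400/(0.85 × 35.8 × 505) = 185.49 mm.
M_n = T(d − a/2) = 2850.4 kN × (885 − 92.745) mm = 2258.24 kN·m.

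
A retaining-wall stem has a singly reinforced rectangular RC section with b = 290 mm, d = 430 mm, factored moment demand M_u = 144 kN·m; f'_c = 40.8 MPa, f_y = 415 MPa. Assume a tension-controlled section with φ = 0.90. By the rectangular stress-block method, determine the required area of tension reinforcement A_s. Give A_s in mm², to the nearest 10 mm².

A_s ≈ 940 mm²

M_n = M_u/φ = 144/0.90 = 160 kN·m.
With M_n = 0.85 f'_c a b (d − a/2), solve the quadratic for a:
a = d − √(d² − 2M_n/(0.85 f'_c b)) = 430 − √(430² − 2 × 160×10⁶/(0.85 × 40.8 × 290)) = 38.74 mm.
A_s = 0.85 f'_c a b / f_y = 0.85 × 40.8 × 38.74 × 290 / 415 = 938.8 mm².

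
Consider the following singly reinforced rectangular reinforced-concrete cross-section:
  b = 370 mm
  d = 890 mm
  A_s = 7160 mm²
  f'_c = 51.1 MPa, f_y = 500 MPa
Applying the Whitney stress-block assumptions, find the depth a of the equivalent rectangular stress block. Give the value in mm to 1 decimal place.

T = A_s f_y = 7160 × 500 = 3580000 N = 3580 kN.
Setting C = 0.85 f'_c a b equal to T: a = 3580000/(0.85 × 51.1 × 370) = 222.8 mm.

a ≈ 222.8 mm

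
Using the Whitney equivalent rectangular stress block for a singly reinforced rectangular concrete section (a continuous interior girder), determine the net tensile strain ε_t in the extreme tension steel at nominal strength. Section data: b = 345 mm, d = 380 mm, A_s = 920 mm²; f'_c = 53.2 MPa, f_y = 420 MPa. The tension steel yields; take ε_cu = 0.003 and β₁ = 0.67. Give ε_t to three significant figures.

ε_t ≈ 0.0278

a = A_s f_y/(0.85 f'_c b) = 24.77 mm.
β₁ = 0.67, so c = a/β₁ = 24.77/0.67 = 36.97 mm.
From the linear strain diagram with ε_cu = 0.003: ε_t = 0.003 (d − c)/c = 0.003 × (380 − 36.97)/36.97 = 0.0278.
Since ε_t ≥ 0.005, the section is tension-controlled.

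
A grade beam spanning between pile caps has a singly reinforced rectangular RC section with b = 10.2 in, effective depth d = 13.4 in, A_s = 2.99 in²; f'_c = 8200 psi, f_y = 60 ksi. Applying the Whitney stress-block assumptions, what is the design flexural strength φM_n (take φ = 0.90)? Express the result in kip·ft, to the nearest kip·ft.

T = A_s f_y = 2.99 × 60 = 179.4 kips.
a = T/(0.85 f'_c b) = 179.4/(0.85 × 8.2 × 10.2) = 2.523 in.
M_n = T(d − a/2) = 179.4 × (13.4 − 1.2615) = 2177.6 kip·in = 2177.6/12 = 181.47 kip·ft.
φM_n = 0.90 × 181.47 = 163.32 kip·ft.

φM_n ≈ 163 kip·ft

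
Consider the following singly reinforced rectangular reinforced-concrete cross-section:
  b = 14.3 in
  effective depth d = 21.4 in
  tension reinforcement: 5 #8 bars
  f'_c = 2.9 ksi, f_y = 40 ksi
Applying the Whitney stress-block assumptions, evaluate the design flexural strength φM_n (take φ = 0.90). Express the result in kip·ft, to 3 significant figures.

φM_n ≈ 227 kip·ft

A_s = 5 × 0.79 = 3.95 in².
T = A_s f_y = 3.95 × 40 = 158 kips.
a = T/(0.85 f'_c b) = 158/(0.85 × 2.9 × 14.3) = 4.482 in.
M_n = T(d − a/2) = 158 × (21.4 − 2.241) = 3027.1 kip·in = 3027.1/12 = 252.26 kip·ft.
φM_n = 0.90 × 252.26 = 227.03 kip·ft.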